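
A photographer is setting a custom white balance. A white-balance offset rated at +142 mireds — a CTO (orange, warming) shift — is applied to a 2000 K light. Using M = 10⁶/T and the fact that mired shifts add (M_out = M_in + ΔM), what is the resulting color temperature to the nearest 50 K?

M_in = 10⁶/2000 = 500.00 mireds.
M_out = 500.00 + (+142) = 642.00 mireds.
T_out = 10⁶/642.00 = 1557.6 K → 1550 K.

1550 K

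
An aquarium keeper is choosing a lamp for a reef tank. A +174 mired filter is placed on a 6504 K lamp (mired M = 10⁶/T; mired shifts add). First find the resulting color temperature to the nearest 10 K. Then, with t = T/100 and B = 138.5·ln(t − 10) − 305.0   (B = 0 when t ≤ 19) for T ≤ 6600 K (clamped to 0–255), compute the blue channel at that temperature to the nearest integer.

113

M_in = 10⁶/6504 = 153.75; M_out = 153.75 + (+174) = 327.75.
T_out = 10⁶/327.75 = 3051.1 K → 3050 K; t = 30.5.
B = 138.5·ln(30.5 − 10) − 305.0 = 138.5·ln 20.5 − 305.0 = 138.5·3.0204 − 305.0 = 113.329.
Rounded: 113.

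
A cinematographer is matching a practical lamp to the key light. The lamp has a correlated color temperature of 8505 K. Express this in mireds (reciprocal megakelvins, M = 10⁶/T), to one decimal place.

117.6 mireds

M = 10⁶ / 8505 = 117.578 → 117.6 mireds.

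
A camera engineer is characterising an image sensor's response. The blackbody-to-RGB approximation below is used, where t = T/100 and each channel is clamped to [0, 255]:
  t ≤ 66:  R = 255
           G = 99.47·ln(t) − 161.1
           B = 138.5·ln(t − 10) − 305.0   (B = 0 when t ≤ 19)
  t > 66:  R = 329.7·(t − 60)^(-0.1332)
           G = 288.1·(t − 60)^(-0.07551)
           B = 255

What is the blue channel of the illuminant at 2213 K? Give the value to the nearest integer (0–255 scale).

41

t = 2213/100 = 22.13; the t ≤ 66 branch applies.
B = 138.5·ln(22.13 − 10) − 305.0 = 138.5·ln 12.13 − 305.0 = 138.5·2.4957 − 305.0 = 40.652.
Rounded: 41.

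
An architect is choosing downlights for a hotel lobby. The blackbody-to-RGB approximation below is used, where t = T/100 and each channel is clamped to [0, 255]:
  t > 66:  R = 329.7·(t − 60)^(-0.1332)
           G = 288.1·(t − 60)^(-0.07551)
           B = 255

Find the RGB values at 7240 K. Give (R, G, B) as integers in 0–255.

(236, 238, 255)

t = 7240/100 = 72.4; the t > 66 branch applies.
R = 329.7·(72.4 − 60)^(-0.1332) = 329.7·12.4^(-0.1332) = 329.7·0.71508 = 235.763.
G = 288.1·(72.4 − 60)^(-0.07551) = 288.1·12.4^(-0.07551) = 288.1·0.82687 = 238.220.
B = 255 by definition for t > 66.
Rounded: (236, 238, 255).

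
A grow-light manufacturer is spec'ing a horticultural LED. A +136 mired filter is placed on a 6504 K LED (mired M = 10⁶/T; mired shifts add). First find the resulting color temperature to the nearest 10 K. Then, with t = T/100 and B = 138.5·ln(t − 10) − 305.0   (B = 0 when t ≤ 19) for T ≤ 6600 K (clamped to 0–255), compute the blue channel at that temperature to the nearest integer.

138

M_in = 10⁶/6504 = 153.75; M_out = 153.75 + (+136) = 289.75.
T_out = 10⁶/289.75 = 3451.2 K → 3450 K; t = 34.5.
B = 138.5·ln(34.5 − 10) − 305.0 = 138.5·ln 24.5 − 305.0 = 138.5·3.1987 − 305.0 = 138.016.
Rounded: 138.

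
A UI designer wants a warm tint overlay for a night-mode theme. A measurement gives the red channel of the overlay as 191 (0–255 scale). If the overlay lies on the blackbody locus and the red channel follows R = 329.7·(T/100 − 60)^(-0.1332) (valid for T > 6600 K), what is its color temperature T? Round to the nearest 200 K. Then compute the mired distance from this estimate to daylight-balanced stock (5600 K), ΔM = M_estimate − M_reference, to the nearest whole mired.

-95 mireds

(t − 60)^(-0.1332) = 191/329.7 = 0.57931.
t − 60 = 0.57931^(1/-0.1332) = 0.57931^(-7.508) = 60.245, so t = 120.245.
T = 100·t = 12025 K → 12000 K to the nearest 200 K.
M_estimate = 10⁶/12000 = 83.33; M_reference = 10⁶/5600 = 178.57.
ΔM = 83.33 − 178.57 = -95.24 → -95 mireds.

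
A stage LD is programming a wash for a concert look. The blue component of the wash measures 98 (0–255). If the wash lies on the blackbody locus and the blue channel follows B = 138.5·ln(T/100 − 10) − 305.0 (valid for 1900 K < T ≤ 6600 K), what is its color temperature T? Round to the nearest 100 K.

ln(t − 10) = (98 + 305.0) / 138.5 = 2.9097.
t − 10 = e^2.9097 = 18.352, so t = 28.352.
T = 100·t = 2835 K → 2800 K to the nearest 100 K.

2800 K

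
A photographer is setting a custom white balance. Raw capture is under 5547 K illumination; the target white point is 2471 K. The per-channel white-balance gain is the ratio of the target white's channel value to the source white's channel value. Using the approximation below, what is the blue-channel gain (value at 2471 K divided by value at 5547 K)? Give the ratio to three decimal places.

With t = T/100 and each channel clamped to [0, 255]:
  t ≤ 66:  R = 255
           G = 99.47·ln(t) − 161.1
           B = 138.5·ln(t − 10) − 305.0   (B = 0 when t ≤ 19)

0.301

At 5547 K (t = 55.47):
  B = 138.5·ln(55.47 − 10) − 305.0 = 138.5·ln 45.47 − 305.0 = 138.5·3.8171 − 305.0 = 223.662.
At 2471 K (t = 24.71):
  B = 138.5·ln(24.71 − 10) − 305.0 = 138.5·ln 14.71 − 305.0 = 138.5·2.6885 − 305.0 = 67.361.
Gain = 67.361 / 223.662 = 0.3012 → 0.301.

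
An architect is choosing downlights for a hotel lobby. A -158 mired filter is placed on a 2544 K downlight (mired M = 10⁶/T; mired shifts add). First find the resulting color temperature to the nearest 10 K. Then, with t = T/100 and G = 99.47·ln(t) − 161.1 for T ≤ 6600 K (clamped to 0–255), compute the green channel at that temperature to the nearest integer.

M_in = 10⁶/2544 = 393.08; M_out = 393.08 + (-158) = 235.08.
T_out = 10⁶/235.08 = 4253.8 K → 4250 K; t = 42.5.
G = 99.47·ln 42.5 − 161.1 = 99.47·3.7495 − 161.1 = 211.863.
Rounded: 212.

212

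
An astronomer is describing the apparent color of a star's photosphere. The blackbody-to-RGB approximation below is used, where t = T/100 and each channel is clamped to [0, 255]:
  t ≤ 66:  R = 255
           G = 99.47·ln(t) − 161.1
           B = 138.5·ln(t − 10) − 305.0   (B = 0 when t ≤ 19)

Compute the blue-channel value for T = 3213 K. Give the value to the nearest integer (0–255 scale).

124

t = 3213/100 = 32.13; the t ≤ 66 branch applies.
B = 138.5·ln(32.13 − 10) − 305.0 = 138.5·ln 22.13 − 305.0 = 138.5·3.0969 − 305.0 = 123.925.
Rounded: 124.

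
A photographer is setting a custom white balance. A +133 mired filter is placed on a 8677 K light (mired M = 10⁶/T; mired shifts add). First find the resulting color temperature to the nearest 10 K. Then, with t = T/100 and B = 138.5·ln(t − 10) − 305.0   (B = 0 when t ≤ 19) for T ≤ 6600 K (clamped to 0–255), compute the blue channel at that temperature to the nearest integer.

M_in = 10⁶/8677 = 115.25; M_out = 115.25 + (+133) = 248.25.
T_out = 10⁶/248.25 = 4028.2 K → 4030 K; t = 40.3.
B = 138.5·ln(40.3 − 10) − 305.0 = 138.5·ln 30.3 − 305.0 = 138.5·3.4111 − 305.0 = 167.444.
Rounded: 167.

167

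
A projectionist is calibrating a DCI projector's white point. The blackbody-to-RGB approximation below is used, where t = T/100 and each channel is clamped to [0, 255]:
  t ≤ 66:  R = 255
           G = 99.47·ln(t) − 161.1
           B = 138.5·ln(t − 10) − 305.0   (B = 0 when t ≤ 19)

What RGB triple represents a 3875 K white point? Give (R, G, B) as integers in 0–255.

(255, 203, 160)

t = 3875/100 = 38.75; the t ≤ 66 branch applies.
R = 255 by definition for t ≤ 66.
G = 99.47·ln 38.75 − 161.1 = 99.47·3.6571 − 161.1 = 202.675.
B = 138.5·ln(38.75 − 10) − 305.0 = 138.5·ln 28.75 − 305.0 = 138.5·3.3586 − 305.0 = 160.171.
Rounded: (255, 203, 160).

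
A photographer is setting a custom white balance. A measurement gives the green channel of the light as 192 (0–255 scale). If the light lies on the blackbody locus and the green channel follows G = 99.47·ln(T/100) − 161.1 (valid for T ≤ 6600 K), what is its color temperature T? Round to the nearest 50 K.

3500 K

ln t = (192 + 161.1) / 99.47 = 3.5498.
t = e^3.5498 = 34.807.
T = 100·t = 3481 K → 3500 K to the nearest 50 K.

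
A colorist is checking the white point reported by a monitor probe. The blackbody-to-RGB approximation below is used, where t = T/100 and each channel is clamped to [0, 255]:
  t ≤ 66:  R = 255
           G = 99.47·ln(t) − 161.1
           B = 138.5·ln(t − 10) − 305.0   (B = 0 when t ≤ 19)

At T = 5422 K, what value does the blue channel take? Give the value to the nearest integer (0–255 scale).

220

t = 5422/100 = 54.22; the t ≤ 66 branch applies.
B = 138.5·ln(54.22 − 10) − 305.0 = 138.5·ln 44.22 − 305.0 = 138.5·3.7892 − 305.0 = 219.801.
Rounded: 220.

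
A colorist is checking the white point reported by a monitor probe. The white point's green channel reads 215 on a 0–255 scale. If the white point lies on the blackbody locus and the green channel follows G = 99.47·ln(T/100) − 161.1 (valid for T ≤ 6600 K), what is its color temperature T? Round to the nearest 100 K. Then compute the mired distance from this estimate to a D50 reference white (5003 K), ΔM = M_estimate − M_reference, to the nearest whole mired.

ln t = (215 + 161.1) / 99.47 = 3.7810.
t = e^3.7810 = 43.862.
T = 100·t = 4386 K → 4400 K to the nearest 100 K.
M_estimate = 10⁶/4400 = 227.27; M_reference = 10⁶/5003 = 199.88.
ΔM = 227.27 − 199.88 = 27.39 → +27 mireds.

+27 mireds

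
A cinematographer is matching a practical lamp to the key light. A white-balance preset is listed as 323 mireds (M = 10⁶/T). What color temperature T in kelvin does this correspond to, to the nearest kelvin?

T = 10⁶ / 323 = 3095.98 K → 3096 K.

3096 K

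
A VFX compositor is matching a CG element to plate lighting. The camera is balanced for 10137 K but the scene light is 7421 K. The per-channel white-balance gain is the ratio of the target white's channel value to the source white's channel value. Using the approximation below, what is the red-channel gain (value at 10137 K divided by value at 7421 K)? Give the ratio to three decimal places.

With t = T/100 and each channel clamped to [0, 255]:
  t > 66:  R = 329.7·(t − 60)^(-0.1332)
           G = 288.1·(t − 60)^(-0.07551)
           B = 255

0.867

At 7421 K (t = 74.21):
  R = 329.7·(74.21 − 60)^(-0.1332) = 329.7·14.21^(-0.1332) = 329.7·0.70222 = 231.523.
At 10137 K (t = 101.37):
  R = 329.7·(101.37 − 60)^(-0.1332) = 329.7·41.37^(-0.1332) = 329.7·0.60906 = 200.806.
Gain = 200.806 / 231.523 = 0.8673 → 0.867.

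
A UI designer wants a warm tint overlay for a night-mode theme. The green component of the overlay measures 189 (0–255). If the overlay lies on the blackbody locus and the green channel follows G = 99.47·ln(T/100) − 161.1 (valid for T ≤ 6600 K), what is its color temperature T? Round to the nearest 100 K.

ln t = (189 + 161.1) / 99.47 = 3.5197.
t = e^3.5197 = 33.773.
T = 100·t = 3377 K → 3400 K to the nearest 100 K.

3400 K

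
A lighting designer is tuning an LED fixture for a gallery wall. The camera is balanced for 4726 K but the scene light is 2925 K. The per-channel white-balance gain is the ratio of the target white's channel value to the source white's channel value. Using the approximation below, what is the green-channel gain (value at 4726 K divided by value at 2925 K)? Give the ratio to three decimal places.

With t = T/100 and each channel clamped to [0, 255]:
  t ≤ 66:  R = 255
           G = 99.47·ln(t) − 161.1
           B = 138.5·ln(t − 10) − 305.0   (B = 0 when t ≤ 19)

At 2925 K (t = 29.25):
  G = 99.47·ln 29.25 − 161.1 = 99.47·3.3759 − 161.1 = 174.699.
At 4726 K (t = 47.26):
  G = 99.47·ln 47.26 − 161.1 = 99.47·3.8557 − 161.1 = 222.423.
Gain = 222.423 / 174.699 = 1.2732 → 1.273.

1.273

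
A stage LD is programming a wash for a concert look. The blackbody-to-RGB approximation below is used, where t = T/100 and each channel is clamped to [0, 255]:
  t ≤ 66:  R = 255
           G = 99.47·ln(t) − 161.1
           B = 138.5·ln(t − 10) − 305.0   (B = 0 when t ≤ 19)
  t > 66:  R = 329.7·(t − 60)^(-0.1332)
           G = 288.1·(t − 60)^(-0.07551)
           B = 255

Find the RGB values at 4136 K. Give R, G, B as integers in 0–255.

t = 4136/100 = 41.36; the t ≤ 66 branch applies.
R = 255 by definition for t ≤ 66.
G = 99.47·ln 41.36 − 161.1 = 99.47·3.7223 − 161.1 = 209.159.
B = 138.5·ln(41.36 − 10) − 305.0 = 138.5·ln 31.36 − 305.0 = 138.5·3.4455 − 305.0 = 172.206.
Rounded: (255, 209, 172).

R=255, G=209, B=172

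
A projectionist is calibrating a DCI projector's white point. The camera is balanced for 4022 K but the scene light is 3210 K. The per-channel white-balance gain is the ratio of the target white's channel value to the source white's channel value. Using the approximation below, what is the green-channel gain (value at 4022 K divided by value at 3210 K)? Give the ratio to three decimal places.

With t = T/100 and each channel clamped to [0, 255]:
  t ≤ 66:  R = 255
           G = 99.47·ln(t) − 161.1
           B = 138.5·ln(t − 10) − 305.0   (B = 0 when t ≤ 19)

1.122

At 3210 K (t = 32.1):
  G = 99.47·ln 32.1 − 161.1 = 99.47·3.4689 − 161.1 = 183.947.
At 4022 K (t = 40.22):
  G = 99.47·ln 40.22 − 161.1 = 99.47·3.6944 − 161.1 = 206.378.
Gain = 206.378 / 183.947 = 1.1219 → 1.122.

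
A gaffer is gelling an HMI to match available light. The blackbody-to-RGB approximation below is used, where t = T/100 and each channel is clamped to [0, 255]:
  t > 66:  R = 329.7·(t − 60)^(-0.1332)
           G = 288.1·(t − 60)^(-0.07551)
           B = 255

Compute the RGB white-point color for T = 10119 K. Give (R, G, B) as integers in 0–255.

t = 10119/100 = 101.19; the t > 66 branch applies.
R = 329.7·(101.19 − 60)^(-0.1332) = 329.7·41.19^(-0.1332) = 329.7·0.60941 = 200.923.
G = 288.1·(101.19 − 60)^(-0.07551) = 288.1·41.19^(-0.07551) = 288.1·0.75521 = 217.576.
B = 255 by definition for t > 66.
Rounded: (201, 218, 255).

(201, 218, 255)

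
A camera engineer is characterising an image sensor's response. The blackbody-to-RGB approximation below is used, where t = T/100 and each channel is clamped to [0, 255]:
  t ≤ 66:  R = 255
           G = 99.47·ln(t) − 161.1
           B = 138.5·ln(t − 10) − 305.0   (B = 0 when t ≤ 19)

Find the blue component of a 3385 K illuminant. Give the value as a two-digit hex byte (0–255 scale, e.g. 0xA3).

0x86

t = 3385/100 = 33.85; the t ≤ 66 branch applies.
B = 138.5·ln(33.85 − 10) − 305.0 = 138.5·ln 23.85 − 305.0 = 138.5·3.1718 − 305.0 = 134.292.
Rounded: 134; in hex, 0x86.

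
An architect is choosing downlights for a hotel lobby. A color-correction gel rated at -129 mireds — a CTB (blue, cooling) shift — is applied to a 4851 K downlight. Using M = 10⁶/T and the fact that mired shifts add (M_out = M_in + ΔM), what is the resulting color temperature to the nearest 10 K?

12960 K

M_in = 10⁶/4851 = 206.14 mireds.
M_out = 206.14 + (-129) = 77.14 mireds.
T_out = 10⁶/77.14 = 12962.9 K → 12960 K.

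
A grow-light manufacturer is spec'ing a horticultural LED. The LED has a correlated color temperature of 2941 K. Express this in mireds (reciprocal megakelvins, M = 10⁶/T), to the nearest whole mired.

340 mireds

M = 10⁶ / 2941 = 340.020 → 340 mireds.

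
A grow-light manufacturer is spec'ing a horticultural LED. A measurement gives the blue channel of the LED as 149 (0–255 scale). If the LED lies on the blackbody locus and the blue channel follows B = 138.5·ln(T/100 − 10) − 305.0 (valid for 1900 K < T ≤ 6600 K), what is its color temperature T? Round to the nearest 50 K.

ln(t − 10) = (149 + 305.0) / 138.5 = 3.2780.
t − 10 = e^3.2780 = 26.522, so t = 36.522.
T = 100·t = 3652 K → 3650 K to the nearest 50 K.

3650 K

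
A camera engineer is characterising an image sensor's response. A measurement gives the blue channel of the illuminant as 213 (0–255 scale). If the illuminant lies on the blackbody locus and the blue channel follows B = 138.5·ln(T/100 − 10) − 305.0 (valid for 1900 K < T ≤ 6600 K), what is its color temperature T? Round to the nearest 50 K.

5200 K

ln(t − 10) = (213 + 305.0) / 138.5 = 3.7401.
t − 10 = e^3.7401 = 42.101, so t = 52.101.
T = 100·t = 5210 K → 5200 K to the nearest 50 K.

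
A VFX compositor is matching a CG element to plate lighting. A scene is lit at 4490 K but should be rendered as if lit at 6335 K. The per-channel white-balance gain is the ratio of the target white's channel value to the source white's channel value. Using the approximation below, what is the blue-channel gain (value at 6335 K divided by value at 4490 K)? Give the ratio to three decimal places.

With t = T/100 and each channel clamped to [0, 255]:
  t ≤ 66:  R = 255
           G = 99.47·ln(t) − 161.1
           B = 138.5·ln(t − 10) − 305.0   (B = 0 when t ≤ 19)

1.314

At 4490 K (t = 44.9):
  B = 138.5·ln(44.9 − 10) − 305.0 = 138.5·ln 34.9 − 305.0 = 138.5·3.5525 − 305.0 = 187.019.
At 6335 K (t = 63.35):
  B = 138.5·ln(63.35 − 10) − 305.0 = 138.5·ln 53.35 − 305.0 = 138.5·3.9769 − 305.0 = 245.797.
Gain = 245.797 / 187.019 = 1.3143 → 1.314.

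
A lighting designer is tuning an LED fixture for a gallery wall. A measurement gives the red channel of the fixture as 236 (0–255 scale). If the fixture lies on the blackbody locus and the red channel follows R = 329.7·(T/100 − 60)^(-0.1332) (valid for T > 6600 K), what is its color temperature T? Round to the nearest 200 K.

(t − 60)^(-0.1332) = 236/329.7 = 0.71580.
t − 60 = 0.71580^(1/-0.1332) = 0.71580^(-7.508) = 12.307, so t = 72.307.
T = 100·t = 7231 K → 7200 K to the nearest 200 K.

7200 K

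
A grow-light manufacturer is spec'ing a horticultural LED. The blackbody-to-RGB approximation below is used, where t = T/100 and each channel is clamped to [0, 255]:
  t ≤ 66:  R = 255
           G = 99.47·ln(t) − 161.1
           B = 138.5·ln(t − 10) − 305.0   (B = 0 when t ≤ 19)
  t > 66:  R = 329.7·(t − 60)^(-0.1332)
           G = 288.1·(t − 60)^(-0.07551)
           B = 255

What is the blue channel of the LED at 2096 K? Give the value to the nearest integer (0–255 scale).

27

t = 2096/100 = 20.96; the t ≤ 66 branch applies.
B = 138.5·ln(20.96 − 10) − 305.0 = 138.5·ln 10.96 − 305.0 = 138.5·2.3943 − 305.0 = 26.604.
Rounded: 27.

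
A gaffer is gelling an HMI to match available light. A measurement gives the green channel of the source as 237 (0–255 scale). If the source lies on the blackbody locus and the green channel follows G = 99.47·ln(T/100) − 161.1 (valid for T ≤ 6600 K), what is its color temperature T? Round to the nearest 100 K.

5500 K

ln t = (237 + 161.1) / 99.47 = 4.0022.
t = e^4.0022 = 54.719.
T = 100·t = 5472 K → 5500 K to the nearest 100 K.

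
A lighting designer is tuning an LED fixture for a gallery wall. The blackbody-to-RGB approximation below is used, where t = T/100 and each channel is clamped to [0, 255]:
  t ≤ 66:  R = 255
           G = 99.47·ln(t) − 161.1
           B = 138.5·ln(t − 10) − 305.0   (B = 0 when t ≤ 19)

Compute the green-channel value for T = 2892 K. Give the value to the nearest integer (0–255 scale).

174

t = 2892/100 = 28.92; the t ≤ 66 branch applies.
G = 99.47·ln 28.92 − 161.1 = 99.47·3.3645 − 161.1 = 173.570.
Rounded: 174.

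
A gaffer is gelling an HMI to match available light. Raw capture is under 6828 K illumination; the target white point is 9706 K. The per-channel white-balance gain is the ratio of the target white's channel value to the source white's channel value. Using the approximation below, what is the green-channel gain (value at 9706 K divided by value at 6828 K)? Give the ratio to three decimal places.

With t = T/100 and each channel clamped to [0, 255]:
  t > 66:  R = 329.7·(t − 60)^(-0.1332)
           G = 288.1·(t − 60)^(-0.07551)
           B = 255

0.893

At 6828 K (t = 68.28):
  G = 288.1·(68.28 − 60)^(-0.07551) = 288.1·8.28^(-0.07551) = 288.1·0.85247 = 245.597.
At 9706 K (t = 97.06):
  G = 288.1·(97.06 − 60)^(-0.07551) = 288.1·37.06^(-0.07551) = 288.1·0.76126 = 219.318.
Gain = 219.318 / 245.597 = 0.8930 → 0.893.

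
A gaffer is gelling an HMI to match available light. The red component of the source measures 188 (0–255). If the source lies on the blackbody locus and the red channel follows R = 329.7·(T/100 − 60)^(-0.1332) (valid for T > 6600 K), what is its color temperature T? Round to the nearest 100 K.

12800 K

(t − 60)^(-0.1332) = 188/329.7 = 0.57022.
t − 60 = 0.57022^(1/-0.1332) = 0.57022^(-7.508) = 67.848, so t = 127.848.
T = 100·t = 12785 K → 12800 K to the nearest 100 K.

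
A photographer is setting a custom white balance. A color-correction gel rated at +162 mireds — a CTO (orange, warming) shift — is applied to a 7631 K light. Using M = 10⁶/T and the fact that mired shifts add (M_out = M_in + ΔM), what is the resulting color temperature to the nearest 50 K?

3400 K

M_in = 10⁶/7631 = 131.04 mireds.
M_out = 131.04 + (+162) = 293.04 mireds.
T_out = 10⁶/293.04 = 3412.5 K → 3400 K.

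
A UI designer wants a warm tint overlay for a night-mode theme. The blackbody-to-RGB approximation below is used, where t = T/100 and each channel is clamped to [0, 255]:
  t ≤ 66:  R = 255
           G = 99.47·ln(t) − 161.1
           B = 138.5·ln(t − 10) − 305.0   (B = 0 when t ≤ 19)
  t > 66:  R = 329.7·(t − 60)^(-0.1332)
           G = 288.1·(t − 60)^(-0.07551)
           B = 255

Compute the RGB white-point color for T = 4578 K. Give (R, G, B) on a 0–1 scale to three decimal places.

t = 4578/100 = 45.78; the t ≤ 66 branch applies.
R = 255 by definition for t ≤ 66.
G = 99.47·ln 45.78 − 161.1 = 99.47·3.8238 − 161.1 = 219.258.
B = 138.5·ln(45.78 − 10) − 305.0 = 138.5·ln 35.78 − 305.0 = 138.5·3.5774 − 305.0 = 190.468.
Dividing each by 255: (1.0000, 0.8598, 0.7469) → (1.000, 0.860, 0.747).

(1.000, 0.860, 0.747)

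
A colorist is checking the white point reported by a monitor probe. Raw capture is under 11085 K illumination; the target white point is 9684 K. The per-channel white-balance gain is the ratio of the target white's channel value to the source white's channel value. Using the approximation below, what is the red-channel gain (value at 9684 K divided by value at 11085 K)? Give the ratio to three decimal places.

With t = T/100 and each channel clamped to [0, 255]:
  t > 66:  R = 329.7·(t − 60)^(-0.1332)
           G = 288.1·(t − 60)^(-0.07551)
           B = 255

1.044

At 11085 K (t = 110.85):
  R = 329.7·(110.85 − 60)^(-0.1332) = 329.7·50.85^(-0.1332) = 329.7·0.59255 = 195.362.
At 9684 K (t = 96.84):
  R = 329.7·(96.84 − 60)^(-0.1332) = 329.7·36.84^(-0.1332) = 329.7·0.61854 = 203.932.
Gain = 203.932 / 195.362 = 1.0439 → 1.044.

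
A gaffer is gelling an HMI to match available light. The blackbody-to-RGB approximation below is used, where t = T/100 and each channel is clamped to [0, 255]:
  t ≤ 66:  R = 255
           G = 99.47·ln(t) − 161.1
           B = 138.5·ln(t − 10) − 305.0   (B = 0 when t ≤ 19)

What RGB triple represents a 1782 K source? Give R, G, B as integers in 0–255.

R=255, G=125, B=0

t = 1782/100 = 17.82; the t ≤ 66 branch applies.
R = 255 by definition for t ≤ 66.
G = 99.47·ln 17.82 − 161.1 = 99.47·2.8803 − 161.1 = 125.406.
t = 17.82 ≤ 19, so B = 0.
Rounded: (255, 125, 0).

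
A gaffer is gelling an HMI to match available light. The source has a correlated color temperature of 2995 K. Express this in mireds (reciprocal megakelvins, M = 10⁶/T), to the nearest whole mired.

334 mireds

M = 10⁶ / 2995 = 333.890 → 334 mireds.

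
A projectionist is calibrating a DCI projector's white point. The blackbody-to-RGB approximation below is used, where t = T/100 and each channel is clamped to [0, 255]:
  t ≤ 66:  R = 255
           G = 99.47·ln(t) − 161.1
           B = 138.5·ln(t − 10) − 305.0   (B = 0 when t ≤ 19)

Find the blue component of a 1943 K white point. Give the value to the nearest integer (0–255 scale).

t = 1943/100 = 19.43; the t ≤ 66 branch applies.
B = 138.5·ln(19.43 − 10) − 305.0 = 138.5·ln 9.43 − 305.0 = 138.5·2.2439 − 305.0 = 5.780.
Rounded: 6.

6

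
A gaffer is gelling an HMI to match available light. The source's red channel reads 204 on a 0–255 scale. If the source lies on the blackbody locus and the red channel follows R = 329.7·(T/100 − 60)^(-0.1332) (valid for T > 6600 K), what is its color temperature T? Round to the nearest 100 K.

(t − 60)^(-0.1332) = 204/329.7 = 0.61874.
t − 60 = 0.61874^(1/-0.1332) = 0.61874^(-7.508) = 36.748, so t = 96.748.
T = 100·t = 9675 K → 9700 K to the nearest 100 K.

9700 K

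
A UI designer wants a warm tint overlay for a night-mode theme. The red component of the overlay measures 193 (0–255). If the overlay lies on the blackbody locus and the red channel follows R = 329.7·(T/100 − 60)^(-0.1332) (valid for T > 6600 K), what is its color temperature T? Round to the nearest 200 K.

11600 K

(t − 60)^(-0.1332) = 193/329.7 = 0.58538.
t − 60 = 0.58538^(1/-0.1332) = 0.58538^(-7.508) = 55.713, so t = 115.713.
T = 100·t = 11571 K → 11600 K to the nearest 200 K.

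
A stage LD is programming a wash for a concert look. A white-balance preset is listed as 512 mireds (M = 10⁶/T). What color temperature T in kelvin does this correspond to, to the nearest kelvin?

T = 10⁶ / 512 = 1953.12 K → 1953 K.

1953 K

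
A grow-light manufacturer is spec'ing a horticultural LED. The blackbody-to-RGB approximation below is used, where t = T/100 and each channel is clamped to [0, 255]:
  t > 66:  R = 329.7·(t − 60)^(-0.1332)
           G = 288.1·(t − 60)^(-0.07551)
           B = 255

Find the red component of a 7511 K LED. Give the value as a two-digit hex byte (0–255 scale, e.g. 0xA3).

t = 7511/100 = 75.11; the t > 66 branch applies.
R = 329.7·(75.11 − 60)^(-0.1332) = 329.7·15.11^(-0.1332) = 329.7·0.69650 = 229.637.
Rounded: 230; in hex, 0xE6.

0xE6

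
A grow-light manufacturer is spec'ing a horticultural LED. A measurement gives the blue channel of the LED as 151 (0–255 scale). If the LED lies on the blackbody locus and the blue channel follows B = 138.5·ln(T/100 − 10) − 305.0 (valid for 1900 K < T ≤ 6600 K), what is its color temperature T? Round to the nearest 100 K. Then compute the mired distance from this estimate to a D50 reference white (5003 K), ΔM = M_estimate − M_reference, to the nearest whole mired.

ln(t − 10) = (151 + 305.0) / 138.5 = 3.2924.
t − 10 = e^3.2924 = 26.908, so t = 36.908.
T = 100·t = 3691 K → 3700 K to the nearest 100 K.
M_estimate = 10⁶/3700 = 270.27; M_reference = 10⁶/5003 = 199.88.
ΔM = 270.27 − 199.88 = 70.39 → +70 mireds.

+70 mireds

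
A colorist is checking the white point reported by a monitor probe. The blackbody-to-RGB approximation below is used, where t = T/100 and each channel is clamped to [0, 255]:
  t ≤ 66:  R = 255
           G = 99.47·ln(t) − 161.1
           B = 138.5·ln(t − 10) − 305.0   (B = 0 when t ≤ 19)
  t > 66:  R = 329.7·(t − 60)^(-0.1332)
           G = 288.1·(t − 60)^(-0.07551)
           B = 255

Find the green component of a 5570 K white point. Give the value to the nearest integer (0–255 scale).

239

t = 5570/100 = 55.7; the t ≤ 66 branch applies.
G = 99.47·ln 55.7 − 161.1 = 99.47·4.0200 − 161.1 = 238.767.
Rounded: 239.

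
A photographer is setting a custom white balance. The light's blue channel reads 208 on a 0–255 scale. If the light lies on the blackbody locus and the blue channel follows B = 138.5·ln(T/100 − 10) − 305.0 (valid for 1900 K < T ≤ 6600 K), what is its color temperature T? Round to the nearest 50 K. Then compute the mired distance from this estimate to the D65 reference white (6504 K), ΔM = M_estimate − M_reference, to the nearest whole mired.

+44 mireds

ln(t − 10) = (208 + 305.0) / 138.5 = 3.7040.
t − 10 = e^3.7040 = 40.608, so t = 50.608.
T = 100·t = 5061 K → 5050 K to the nearest 50 K.
M_estimate = 10⁶/5050 = 198.02; M_reference = 10⁶/6504 = 153.75.
ΔM = 198.02 − 153.75 = 44.27 → +44 mireds.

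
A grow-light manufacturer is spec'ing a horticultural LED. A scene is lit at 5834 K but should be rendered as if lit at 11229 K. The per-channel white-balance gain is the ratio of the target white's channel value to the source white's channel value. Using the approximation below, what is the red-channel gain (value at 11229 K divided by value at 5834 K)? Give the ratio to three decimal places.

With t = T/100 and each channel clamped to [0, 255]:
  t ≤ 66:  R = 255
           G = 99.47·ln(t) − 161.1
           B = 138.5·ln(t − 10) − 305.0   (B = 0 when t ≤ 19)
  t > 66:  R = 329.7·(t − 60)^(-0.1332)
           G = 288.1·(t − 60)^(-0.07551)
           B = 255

0.763

At 5834 K (t = 58.34):
  R = 255 by definition for t ≤ 66.
At 11229 K (t = 112.29):
  R = 329.7·(112.29 − 60)^(-0.1332) = 329.7·52.29^(-0.1332) = 329.7·0.59035 = 194.637.
Gain = 194.637 / 255.000 = 0.7633 → 0.763.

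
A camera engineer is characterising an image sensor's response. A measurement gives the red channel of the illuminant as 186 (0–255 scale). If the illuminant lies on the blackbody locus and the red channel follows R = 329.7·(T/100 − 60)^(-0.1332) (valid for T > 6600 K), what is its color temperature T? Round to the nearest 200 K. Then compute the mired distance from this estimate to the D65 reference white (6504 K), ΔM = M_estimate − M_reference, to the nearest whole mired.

(t − 60)^(-0.1332) = 186/329.7 = 0.56415.
t − 60 = 0.56415^(1/-0.1332) = 0.56415^(-7.508) = 73.521, so t = 133.521.
T = 100·t = 13352 K → 13400 K to the nearest 200 K.
M_estimate = 10⁶/13400 = 74.63; M_reference = 10⁶/6504 = 153.75.
ΔM = 74.63 − 153.75 = -79.12 → -79 mireds.

-79 mireds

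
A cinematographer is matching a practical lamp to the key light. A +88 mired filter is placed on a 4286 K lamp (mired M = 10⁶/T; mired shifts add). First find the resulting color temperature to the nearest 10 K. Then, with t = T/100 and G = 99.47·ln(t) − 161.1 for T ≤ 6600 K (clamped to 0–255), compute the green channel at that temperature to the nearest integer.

M_in = 10⁶/4286 = 233.32; M_out = 233.32 + (+88) = 321.32.
T_out = 10⁶/321.32 = 3112.2 K → 3110 K; t = 31.1.
G = 99.47·ln 31.1 − 161.1 = 99.47·3.4372 − 161.1 = 180.799.
Rounded: 181.

181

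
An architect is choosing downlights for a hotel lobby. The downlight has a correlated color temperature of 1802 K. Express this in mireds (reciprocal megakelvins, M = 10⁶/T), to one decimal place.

M = 10⁶ / 1802 = 554.939 → 554.9 mireds.

554.9 mireds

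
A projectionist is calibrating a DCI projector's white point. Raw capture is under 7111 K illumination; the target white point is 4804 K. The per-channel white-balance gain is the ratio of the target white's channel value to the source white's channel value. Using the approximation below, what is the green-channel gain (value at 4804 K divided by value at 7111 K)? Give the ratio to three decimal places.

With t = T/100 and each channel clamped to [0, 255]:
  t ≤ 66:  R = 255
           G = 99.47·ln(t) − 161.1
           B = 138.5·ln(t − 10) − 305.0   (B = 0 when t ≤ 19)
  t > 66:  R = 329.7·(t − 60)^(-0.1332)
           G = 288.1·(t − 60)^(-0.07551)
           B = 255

At 7111 K (t = 71.11):
  G = 288.1·(71.11 − 60)^(-0.07551) = 288.1·11.11^(-0.07551) = 288.1·0.83375 = 240.205.
At 4804 K (t = 48.04):
  G = 99.47·ln 48.04 − 161.1 = 99.47·3.8720 − 161.1 = 224.051.
Gain = 224.051 / 240.205 = 0.9328 → 0.933.

0.933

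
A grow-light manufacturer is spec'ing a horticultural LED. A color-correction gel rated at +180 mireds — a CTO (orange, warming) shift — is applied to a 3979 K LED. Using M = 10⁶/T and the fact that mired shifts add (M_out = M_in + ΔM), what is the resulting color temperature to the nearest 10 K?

2320 K

M_in = 10⁶/3979 = 251.32 mireds.
M_out = 251.32 + (+180) = 431.32 mireds.
T_out = 10⁶/431.32 = 2318.5 K → 2320 K.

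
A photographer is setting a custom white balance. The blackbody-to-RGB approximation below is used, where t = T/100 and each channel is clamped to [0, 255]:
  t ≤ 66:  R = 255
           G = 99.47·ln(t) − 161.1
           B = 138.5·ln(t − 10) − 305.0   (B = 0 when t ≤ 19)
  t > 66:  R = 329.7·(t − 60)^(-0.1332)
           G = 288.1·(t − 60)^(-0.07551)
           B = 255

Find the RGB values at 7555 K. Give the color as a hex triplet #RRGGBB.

t = 7555/100 = 75.55; the t > 66 branch applies.
R = 329.7·(75.55 − 60)^(-0.1332) = 329.7·15.55^(-0.1332) = 329.7·0.69384 = 228.760.
G = 288.1·(75.55 − 60)^(-0.07551) = 288.1·15.55^(-0.07551) = 288.1·0.81285 = 234.183.
B = 255 by definition for t > 66.
Rounded: (229, 234, 255).
In hex: #E5EAFF.

#E5EAFF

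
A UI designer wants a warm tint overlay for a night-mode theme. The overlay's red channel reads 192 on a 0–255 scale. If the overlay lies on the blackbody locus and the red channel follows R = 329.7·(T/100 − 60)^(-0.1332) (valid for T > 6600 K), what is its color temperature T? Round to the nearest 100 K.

11800 K

(t − 60)^(-0.1332) = 192/329.7 = 0.58235.
t − 60 = 0.58235^(1/-0.1332) = 0.58235^(-7.508) = 57.929, so t = 117.929.
T = 100·t = 11793 K → 11800 K to the nearest 100 K.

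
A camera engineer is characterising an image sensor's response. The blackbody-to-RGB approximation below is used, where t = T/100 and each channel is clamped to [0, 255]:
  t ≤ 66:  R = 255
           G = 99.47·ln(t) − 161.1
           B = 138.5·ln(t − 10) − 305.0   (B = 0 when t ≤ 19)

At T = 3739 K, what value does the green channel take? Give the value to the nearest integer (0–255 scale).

199

t = 3739/100 = 37.39; the t ≤ 66 branch applies.
G = 99.47·ln 37.39 − 161.1 = 99.47·3.6214 − 161.1 = 199.121.
Rounded: 199.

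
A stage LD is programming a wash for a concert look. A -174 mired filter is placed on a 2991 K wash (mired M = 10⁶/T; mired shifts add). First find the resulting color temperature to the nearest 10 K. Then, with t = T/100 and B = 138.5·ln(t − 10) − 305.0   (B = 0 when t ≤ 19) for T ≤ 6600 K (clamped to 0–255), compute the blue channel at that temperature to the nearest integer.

243

M_in = 10⁶/2991 = 334.34; M_out = 334.34 + (-174) = 160.34.
T_out = 10⁶/160.34 = 6236.9 K → 6240 K; t = 62.4.
B = 138.5·ln(62.4 − 10) − 305.0 = 138.5·ln 52.4 − 305.0 = 138.5·3.9589 − 305.0 = 243.309.
Rounded: 243.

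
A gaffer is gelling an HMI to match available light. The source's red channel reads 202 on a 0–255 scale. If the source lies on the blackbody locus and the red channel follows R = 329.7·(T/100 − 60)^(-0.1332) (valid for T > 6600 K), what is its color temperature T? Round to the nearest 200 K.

(t − 60)^(-0.1332) = 202/329.7 = 0.61268.
t − 60 = 0.61268^(1/-0.1332) = 0.61268^(-7.508) = 39.569, so t = 99.569.
T = 100·t = 9957 K → 10000 K to the nearest 200 K.

10000 K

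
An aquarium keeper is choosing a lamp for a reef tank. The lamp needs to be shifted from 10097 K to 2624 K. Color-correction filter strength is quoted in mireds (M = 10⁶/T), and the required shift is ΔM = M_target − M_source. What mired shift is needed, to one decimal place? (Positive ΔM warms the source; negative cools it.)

+282.1 mireds

M_source = 10⁶/10097 = 99.039; M_target = 10⁶/2624 = 381.098.
ΔM = 381.098 − 99.039 = 282.058 → +282.1 mireds, a warming shift.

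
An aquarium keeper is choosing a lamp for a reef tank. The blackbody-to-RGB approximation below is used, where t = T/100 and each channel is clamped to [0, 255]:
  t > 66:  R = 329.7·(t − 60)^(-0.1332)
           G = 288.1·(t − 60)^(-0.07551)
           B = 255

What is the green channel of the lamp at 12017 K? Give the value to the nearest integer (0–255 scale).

211

t = 12017/100 = 120.17; the t > 66 branch applies.
G = 288.1·(120.17 − 60)^(-0.07551) = 288.1·60.17^(-0.07551) = 288.1·0.73390 = 211.438.
Rounded: 211.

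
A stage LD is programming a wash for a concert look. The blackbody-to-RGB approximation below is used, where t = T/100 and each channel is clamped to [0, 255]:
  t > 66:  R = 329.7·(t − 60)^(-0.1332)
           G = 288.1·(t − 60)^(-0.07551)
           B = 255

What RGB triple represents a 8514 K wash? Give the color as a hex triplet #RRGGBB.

t = 8514/100 = 85.14; the t > 66 branch applies.
R = 329.7·(85.14 − 60)^(-0.1332) = 329.7·25.14^(-0.1332) = 329.7·0.65084 = 214.581.
G = 288.1·(85.14 − 60)^(-0.07551) = 288.1·25.14^(-0.07551) = 288.1·0.78390 = 225.840.
B = 255 by definition for t > 66.
Rounded: (215, 226, 255).
In hex: #D7E2FF.

#D7E2FF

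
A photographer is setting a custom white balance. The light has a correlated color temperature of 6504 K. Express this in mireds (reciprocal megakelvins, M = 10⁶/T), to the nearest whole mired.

M = 10⁶ / 6504 = 153.752 → 154 mireds.

154 mireds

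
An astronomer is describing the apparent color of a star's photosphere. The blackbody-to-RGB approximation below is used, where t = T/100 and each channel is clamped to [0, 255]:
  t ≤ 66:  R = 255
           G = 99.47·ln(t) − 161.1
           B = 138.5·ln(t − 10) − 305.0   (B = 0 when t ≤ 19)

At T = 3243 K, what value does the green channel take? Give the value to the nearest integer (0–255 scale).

t = 3243/100 = 32.43; the t ≤ 66 branch applies.
G = 99.47·ln 32.43 − 161.1 = 99.47·3.4791 − 161.1 = 184.964.
Rounded: 185.

185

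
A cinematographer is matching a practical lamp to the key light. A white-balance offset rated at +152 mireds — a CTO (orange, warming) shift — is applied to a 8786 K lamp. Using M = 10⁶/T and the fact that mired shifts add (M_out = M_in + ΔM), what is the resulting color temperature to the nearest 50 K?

M_in = 10⁶/8786 = 113.82 mireds.
M_out = 113.82 + (+152) = 265.82 mireds.
T_out = 10⁶/265.82 = 3762.0 K → 3750 K.

3750 K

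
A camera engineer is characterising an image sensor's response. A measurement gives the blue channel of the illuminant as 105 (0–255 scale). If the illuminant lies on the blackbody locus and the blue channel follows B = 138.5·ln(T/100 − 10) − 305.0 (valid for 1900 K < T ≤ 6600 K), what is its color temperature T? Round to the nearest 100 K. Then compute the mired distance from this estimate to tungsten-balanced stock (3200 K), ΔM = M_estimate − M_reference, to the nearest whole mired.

+32 mireds

ln(t − 10) = (105 + 305.0) / 138.5 = 2.9603.
t − 10 = e^2.9603 = 19.304, so t = 29.304.
T = 100·t = 2930 K → 2900 K to the nearest 100 K.
M_estimate = 10⁶/2900 = 344.83; M_reference = 10⁶/3200 = 312.50.
ΔM = 344.83 − 312.50 = 32.33 → +32 mireds.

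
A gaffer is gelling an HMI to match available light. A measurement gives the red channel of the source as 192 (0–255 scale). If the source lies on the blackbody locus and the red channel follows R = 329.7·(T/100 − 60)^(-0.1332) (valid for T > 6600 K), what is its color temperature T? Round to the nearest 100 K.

(t − 60)^(-0.1332) = 192/329.7 = 0.58235.
t − 60 = 0.58235^(1/-0.1332) = 0.58235^(-7.508) = 57.929, so t = 117.929.
T = 100·t = 11793 K → 11800 K to the nearest 100 K.

11800 K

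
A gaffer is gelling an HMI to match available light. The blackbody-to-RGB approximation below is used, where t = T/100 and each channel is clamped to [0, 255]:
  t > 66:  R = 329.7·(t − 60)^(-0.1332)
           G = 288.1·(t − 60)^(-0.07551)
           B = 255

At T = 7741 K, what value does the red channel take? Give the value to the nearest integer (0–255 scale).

t = 7741/100 = 77.41; the t > 66 branch applies.
R = 329.7·(77.41 − 60)^(-0.1332) = 329.7·17.41^(-0.1332) = 329.7·0.68348 = 225.343.
Rounded: 225.

225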